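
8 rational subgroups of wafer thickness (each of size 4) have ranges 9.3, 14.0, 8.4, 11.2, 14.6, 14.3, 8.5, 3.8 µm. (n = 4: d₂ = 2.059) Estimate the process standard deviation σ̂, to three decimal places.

R̄ = (9.3 + 14.0 + 8.4 + 11.2 + 14.6 + 14.3 + 8.5 + 3.8) / 8 = 10.5125
σ̂ = R̄ / d₂ = 10.5125 / 2.059 = 5.1056

5.106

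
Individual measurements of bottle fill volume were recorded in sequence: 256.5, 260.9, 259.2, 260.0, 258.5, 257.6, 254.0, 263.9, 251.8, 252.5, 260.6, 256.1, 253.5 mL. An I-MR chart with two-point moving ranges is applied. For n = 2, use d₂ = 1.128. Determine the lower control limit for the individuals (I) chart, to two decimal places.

246.06

X̄ = (256.5 + 260.9 + 259.2 + 260.0 + 258.5 + 257.6 + 254.0 + 263.9 + 251.8 + 252.5 + 260.6 + 256.1 + 253.5) / 13 = 257.3154
Moving ranges: 4.4, 1.7, 0.8, 1.5, 0.9, 3.6, 9.9, 12.1, 0.7, 8.1, 4.5, 2.6; M̄R̄ = 50.8000 / 12 = 4.2333
LCL = X̄ − 3·M̄R̄/d₂ = 257.3154 − 3 × 4.2333 / 1.128 = 246.0565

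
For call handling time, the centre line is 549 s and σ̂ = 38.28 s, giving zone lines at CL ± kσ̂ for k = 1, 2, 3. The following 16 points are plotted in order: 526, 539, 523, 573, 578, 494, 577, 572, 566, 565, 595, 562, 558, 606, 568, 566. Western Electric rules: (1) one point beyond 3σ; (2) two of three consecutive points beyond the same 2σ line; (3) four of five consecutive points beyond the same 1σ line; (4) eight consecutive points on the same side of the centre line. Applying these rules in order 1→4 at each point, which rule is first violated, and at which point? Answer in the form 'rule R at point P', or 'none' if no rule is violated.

rule 4 at point 14

Zone of each point (C = within 1σ̂, B = 1σ̂–2σ̂, A = 2σ̂–3σ̂, * = beyond 3σ̂; sign = side of CL): 1:-C, 2:-C, 3:-C, 4:+C, 5:+C, 6:-B, 7:+C, 8:+C, 9:+C, 10:+C, 11:+B, 12:+C, 13:+C, 14:+B, 15:+C, 16:+C
Rule 4 (eight consecutive points on the same side of the centre line) is satisfied at point 14.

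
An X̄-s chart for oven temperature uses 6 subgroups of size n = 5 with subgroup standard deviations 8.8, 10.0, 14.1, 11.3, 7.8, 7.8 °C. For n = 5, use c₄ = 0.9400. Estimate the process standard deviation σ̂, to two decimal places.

10.60

s̄ = (8.8 + 10.0 + 14.1 + 11.3 + 7.8 + 7.8) / 6 = 9.9667
σ̂ = s̄ / c₄ = 9.9667 / 0.9400 = 10.6028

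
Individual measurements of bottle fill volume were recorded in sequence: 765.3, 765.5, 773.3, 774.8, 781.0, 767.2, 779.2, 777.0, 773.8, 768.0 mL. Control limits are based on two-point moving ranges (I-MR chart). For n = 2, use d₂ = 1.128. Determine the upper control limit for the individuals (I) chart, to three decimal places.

788.083

X̄ = (765.3 + 765.5 + 773.3 + 774.8 + 781.0 + 767.2 + 779.2 + 777.0 + 773.8 + 768.0) / 10 = 772.5100
Moving ranges: 0.2, 7.8, 1.5, 6.2, 13.8, 12.0, 2.2, 3.2, 5.8; M̄R̄ = 52.7000 / 9 = 5.8556
UCL = X̄ + 3·M̄R̄/d₂ = 772.5100 + 3 × 5.8556 / 1.128 = 788.0833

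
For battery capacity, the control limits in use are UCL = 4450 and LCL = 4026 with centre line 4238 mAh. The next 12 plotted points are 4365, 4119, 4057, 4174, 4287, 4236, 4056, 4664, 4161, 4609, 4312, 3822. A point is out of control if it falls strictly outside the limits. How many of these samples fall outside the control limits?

3

Compare each point to [4026, 4450]: sample 8 = 4664 > UCL; sample 10 = 4609 > UCL; sample 12 = 3822 < LCL.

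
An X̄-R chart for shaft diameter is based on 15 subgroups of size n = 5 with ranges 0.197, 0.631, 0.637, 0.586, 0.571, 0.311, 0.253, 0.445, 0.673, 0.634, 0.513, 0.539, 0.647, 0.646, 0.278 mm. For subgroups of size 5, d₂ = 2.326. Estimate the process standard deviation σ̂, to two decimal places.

R̄ = (0.197 + 0.631 + 0.637 + 0.586 + 0.571 + 0.311 + 0.253 + 0.445 + 0.673 + 0.634 + 0.513 + 0.539 + 0.647 + 0.646 + 0.278) / 15 = 0.5041
σ̂ = R̄ / d₂ = 0.5041 / 2.326 = 0.2167

0.22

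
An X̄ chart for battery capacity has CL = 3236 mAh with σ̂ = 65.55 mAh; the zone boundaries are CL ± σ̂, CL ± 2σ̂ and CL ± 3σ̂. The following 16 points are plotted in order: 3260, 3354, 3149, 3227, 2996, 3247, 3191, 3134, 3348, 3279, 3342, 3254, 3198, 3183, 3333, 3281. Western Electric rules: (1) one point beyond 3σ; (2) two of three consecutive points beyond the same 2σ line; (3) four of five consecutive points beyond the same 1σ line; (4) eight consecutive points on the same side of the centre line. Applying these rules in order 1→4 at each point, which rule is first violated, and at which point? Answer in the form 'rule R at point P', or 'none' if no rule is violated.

Zone of each point (C = within 1σ̂, B = 1σ̂–2σ̂, A = 2σ̂–3σ̂, * = beyond 3σ̂; sign = side of CL): 1:+C, 2:+B, 3:-B, 4:-C, 5:-*, 6:+C, 7:-C, 8:-B, 9:+B, 10:+C, 11:+B, 12:+C, 13:-C, 14:-C, 15:+B, 16:+C
Rule 1 (one point beyond the 3σ limits) is satisfied at point 5.

rule 1 at point 5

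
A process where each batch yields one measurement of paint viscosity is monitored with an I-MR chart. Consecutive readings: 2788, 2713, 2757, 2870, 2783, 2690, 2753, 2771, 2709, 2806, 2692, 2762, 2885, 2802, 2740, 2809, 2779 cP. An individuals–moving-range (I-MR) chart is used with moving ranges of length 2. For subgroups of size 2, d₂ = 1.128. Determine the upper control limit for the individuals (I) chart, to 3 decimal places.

2971.084

X̄ = (2788 + 2713 + 2757 + 2870 + 2783 + 2690 + 2753 + 2771 + 2709 + 2806 + 2692 + 2762 + 2885 + 2802 + 2740 + 2809 + 2779) / 17 = 2771.1176
Moving ranges: 75, 44, 113, 87, 93, 63, 18, 62, 97, 114, 70, 123, 83, 62, 69, 30; M̄R̄ = 1203.0000 / 16 = 75.1875
UCL = X̄ + 3·M̄R̄/d₂ = 2771.1176 + 3 × 75.1875 / 1.128 = 2971.0844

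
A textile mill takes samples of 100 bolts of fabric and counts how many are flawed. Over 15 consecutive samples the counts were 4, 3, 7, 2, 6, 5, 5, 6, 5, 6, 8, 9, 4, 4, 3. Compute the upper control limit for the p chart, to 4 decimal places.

0.1175

p̄ = Σdᵢ / (k·n) = 77 / (15 × 100) = 0.05133
UCL = p̄ + 3·√(p̄(1−p̄)/n) = 0.05133 + 3 × √(0.05133×0.94867/100) = 0.05133 + 3 × 0.02207 = 0.11754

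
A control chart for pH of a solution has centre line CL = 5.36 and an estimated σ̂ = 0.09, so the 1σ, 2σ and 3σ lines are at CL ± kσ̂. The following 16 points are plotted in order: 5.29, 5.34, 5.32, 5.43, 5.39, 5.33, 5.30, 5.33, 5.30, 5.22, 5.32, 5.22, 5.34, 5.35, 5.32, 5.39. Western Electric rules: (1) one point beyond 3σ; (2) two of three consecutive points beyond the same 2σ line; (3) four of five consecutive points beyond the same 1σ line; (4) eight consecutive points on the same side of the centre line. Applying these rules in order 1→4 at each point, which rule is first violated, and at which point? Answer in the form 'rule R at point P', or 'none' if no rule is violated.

Zone of each point (C = within 1σ̂, B = 1σ̂–2σ̂, A = 2σ̂–3σ̂, * = beyond 3σ̂; sign = side of CL): 1:-C, 2:-C, 3:-C, 4:+C, 5:+C, 6:-C, 7:-C, 8:-C, 9:-C, 10:-B, 11:-C, 12:-B, 13:-C, 14:-C, 15:-C, 16:+C
Rule 4 (eight consecutive points on the same side of the centre line) is satisfied at point 13.

rule 4 at point 13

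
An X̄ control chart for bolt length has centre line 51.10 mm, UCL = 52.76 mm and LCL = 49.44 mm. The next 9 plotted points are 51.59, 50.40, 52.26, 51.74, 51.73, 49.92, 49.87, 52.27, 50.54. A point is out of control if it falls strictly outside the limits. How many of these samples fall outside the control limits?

0

All 9 points lie within [49.44, 52.76].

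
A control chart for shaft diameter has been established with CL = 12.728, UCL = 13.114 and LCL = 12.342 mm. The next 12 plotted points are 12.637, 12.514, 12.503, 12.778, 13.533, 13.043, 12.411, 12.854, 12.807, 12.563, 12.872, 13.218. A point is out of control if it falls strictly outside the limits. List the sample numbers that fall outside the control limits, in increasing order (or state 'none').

5, 12

Compare each point to [12.342, 13.114]: sample 5 = 13.533 > UCL; sample 12 = 13.218 > UCL.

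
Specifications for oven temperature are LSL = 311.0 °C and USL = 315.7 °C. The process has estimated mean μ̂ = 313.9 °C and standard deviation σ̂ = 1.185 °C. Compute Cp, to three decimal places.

Cp = (USL − LSL) / (6σ̂) = (315.7 − 311.0) / (6 × 1.185) = 4.7000 / 7.1100 = 0.6610

0.661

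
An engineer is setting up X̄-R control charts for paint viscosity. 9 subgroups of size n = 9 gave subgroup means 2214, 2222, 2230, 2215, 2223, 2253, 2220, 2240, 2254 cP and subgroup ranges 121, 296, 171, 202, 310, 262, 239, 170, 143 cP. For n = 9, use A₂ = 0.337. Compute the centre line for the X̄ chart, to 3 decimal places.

2230.111

X̄̄ = (2214 + 2222 + 2230 + 2215 + 2223 + 2253 + 2220 + 2240 + 2254) / 9 = 20071.0000 / 9 = 2230.1111
CL = X̄̄ = 2230.1111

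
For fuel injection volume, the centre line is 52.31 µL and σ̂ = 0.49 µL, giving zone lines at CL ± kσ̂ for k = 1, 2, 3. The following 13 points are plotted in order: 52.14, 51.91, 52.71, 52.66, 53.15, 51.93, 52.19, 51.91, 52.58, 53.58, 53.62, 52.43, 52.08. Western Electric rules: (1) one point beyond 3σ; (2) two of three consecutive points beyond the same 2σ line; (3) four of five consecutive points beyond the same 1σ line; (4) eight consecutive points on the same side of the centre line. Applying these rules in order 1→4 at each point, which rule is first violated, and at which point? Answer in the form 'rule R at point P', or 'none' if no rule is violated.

Zone of each point (C = within 1σ̂, B = 1σ̂–2σ̂, A = 2σ̂–3σ̂, * = beyond 3σ̂; sign = side of CL): 1:-C, 2:-C, 3:+C, 4:+C, 5:+B, 6:-C, 7:-C, 8:-C, 9:+C, 10:+A, 11:+A, 12:+C, 13:-C
Rule 2 (two of three consecutive points beyond the same 2σ limit) is satisfied at point 11.

rule 2 at point 11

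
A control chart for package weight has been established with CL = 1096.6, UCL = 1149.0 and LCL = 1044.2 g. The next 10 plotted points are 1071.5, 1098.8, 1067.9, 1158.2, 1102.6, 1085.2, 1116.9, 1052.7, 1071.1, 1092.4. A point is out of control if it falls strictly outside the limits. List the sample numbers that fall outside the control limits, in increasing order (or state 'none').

4

Compare each point to [1044.2, 1149.0]: sample 4 = 1158.2 > UCL.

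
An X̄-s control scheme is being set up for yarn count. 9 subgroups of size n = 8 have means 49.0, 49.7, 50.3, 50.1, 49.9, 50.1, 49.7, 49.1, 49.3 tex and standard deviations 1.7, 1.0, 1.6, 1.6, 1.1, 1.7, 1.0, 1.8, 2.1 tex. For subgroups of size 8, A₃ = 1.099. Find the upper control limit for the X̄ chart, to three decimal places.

51.350

X̄̄ = (49.0 + 49.7 + 50.3 + 50.1 + 49.9 + 50.1 + 49.7 + 49.1 + 49.3) / 9 = 49.6889
s̄ = (1.7 + 1.0 + 1.6 + 1.6 + 1.1 + 1.7 + 1.0 + 1.8 + 2.1) / 9 = 1.5111
UCL = X̄̄ + A₃·s̄ = 49.6889 + 1.099 × 1.5111 = 51.3496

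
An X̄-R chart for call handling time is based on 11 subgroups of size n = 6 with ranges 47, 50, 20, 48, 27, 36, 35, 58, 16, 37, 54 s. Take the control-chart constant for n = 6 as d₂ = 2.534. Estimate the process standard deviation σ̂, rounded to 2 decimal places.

R̄ = (47 + 50 + 20 + 48 + 27 + 36 + 35 + 58 + 16 + 37 + 54) / 11 = 38.9091
σ̂ = R̄ / d₂ = 38.9091 / 2.534 = 15.3548

15.35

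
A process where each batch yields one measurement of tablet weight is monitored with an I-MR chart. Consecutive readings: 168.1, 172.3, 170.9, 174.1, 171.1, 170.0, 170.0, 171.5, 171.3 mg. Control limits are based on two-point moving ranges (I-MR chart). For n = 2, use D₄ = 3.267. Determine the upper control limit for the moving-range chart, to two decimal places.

5.96

Moving ranges: 4.2, 1.4, 3.2, 3.0, 1.1, 0.0, 1.5, 0.2; M̄R̄ = 14.6000 / 8 = 1.8250
UCL_MR = D₄·M̄R̄ = 3.267 × 1.8250 = 5.9623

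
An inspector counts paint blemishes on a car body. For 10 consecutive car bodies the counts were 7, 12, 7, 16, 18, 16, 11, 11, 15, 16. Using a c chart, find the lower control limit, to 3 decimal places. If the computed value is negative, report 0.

c̄ = (7 + 12 + 7 + 16 + 18 + 16 + 11 + 11 + 15 + 16) / 10 = 129 / 10 = 12.9000
LCL = c̄ − 3√c̄ = 12.9000 − 3 × 3.5917 = 2.1250

2.125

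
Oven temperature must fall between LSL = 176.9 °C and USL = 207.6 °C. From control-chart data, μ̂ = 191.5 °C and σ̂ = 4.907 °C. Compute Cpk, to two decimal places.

Cpu = (USL − μ̂) / (3σ̂) = (207.6 − 191.5) / (3 × 4.907) = 1.0937; Cpl = (μ̂ − LSL) / (3σ̂) = (191.5 − 176.9) / (3 × 4.907) = 0.9918; Cpk = min(Cpu, Cpl) = 0.9918

0.99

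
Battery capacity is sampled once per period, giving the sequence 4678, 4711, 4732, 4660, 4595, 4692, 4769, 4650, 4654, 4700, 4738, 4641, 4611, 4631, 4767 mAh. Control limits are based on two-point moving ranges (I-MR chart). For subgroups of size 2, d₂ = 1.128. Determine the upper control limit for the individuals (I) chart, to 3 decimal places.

4844.357

X̄ = (4678 + 4711 + 4732 + 4660 + 4595 + 4692 + 4769 + 4650 + 4654 + 4700 + 4738 + 4641 + 4611 + 4631 + 4767) / 15 = 4681.9333
Moving ranges: 33, 21, 72, 65, 97, 77, 119, 4, 46, 38, 97, 30, 20, 136; M̄R̄ = 855.0000 / 14 = 61.0714
UCL = X̄ + 3·M̄R̄/d₂ = 4681.9333 + 3 × 61.0714 / 1.128 = 4844.3573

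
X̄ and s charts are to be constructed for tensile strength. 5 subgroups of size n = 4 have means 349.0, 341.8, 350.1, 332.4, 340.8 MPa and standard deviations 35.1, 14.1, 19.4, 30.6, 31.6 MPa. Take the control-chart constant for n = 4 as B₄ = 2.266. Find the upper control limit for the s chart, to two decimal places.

s̄ = (35.1 + 14.1 + 19.4 + 30.6 + 31.6) / 5 = 26.1600
UCL_s = B₄·s̄ = 2.266 × 26.1600 = 59.2786

59.28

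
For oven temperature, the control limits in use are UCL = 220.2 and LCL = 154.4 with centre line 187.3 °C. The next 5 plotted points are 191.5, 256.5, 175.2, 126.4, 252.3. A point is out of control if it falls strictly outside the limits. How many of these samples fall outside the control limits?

3

Compare each point to [154.4, 220.2]: sample 2 = 256.5 > UCL; sample 4 = 126.4 < LCL; sample 5 = 252.3 > UCL.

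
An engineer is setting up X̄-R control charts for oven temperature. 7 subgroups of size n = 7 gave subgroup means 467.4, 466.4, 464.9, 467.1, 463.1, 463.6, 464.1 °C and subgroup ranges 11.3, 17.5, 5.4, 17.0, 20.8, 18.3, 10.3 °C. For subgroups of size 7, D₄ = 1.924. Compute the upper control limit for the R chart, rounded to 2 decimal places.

27.65

R̄ = (11.3 + 17.5 + 5.4 + 17.0 + 20.8 + 18.3 + 10.3) / 7 = 100.6000 / 7 = 14.3714
UCL_R = D₄·R̄ = 1.924 × 14.3714 = 27.6506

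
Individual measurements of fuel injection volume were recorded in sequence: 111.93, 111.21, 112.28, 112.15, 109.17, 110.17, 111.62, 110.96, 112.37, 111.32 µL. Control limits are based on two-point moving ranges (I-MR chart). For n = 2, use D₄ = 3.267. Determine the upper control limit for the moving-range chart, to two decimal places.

Moving ranges: 0.72, 1.07, 0.13, 2.98, 1.00, 1.45, 0.66, 1.41, 1.05; M̄R̄ = 10.4700 / 9 = 1.1633
UCL_MR = D₄·M̄R̄ = 3.267 × 1.1633 = 3.8006

3.80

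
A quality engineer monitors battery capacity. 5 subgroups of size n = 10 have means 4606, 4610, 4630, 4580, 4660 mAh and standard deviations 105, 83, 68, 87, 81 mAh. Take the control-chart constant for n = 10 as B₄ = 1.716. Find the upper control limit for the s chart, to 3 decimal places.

145.517

s̄ = (105 + 83 + 68 + 87 + 81) / 5 = 84.8000
UCL_s = B₄·s̄ = 1.716 × 84.8000 = 145.5168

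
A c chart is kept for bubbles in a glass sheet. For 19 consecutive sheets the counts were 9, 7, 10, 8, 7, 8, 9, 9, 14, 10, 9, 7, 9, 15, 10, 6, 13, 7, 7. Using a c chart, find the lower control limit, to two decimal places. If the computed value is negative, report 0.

0.08

c̄ = (9 + 7 + 10 + 8 + 7 + 8 + 9 + 9 + 14 + 10 + 9 + 7 + 9 + 15 + 10 + 6 + 13 + 7 + 7) / 19 = 174 / 19 = 9.1579
LCL = c̄ − 3√c̄ = 9.1579 − 3 × 3.0262 = 0.0793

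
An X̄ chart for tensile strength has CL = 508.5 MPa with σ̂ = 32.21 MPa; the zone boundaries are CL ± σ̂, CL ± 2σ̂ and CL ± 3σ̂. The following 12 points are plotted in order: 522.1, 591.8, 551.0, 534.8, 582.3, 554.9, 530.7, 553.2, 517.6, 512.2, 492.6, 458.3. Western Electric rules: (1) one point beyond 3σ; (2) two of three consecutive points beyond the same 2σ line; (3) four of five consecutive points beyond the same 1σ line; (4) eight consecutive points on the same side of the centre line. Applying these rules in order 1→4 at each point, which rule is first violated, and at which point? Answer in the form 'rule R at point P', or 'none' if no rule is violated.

Zone of each point (C = within 1σ̂, B = 1σ̂–2σ̂, A = 2σ̂–3σ̂, * = beyond 3σ̂; sign = side of CL): 1:+C, 2:+A, 3:+B, 4:+C, 5:+A, 6:+B, 7:+C, 8:+B, 9:+C, 10:+C, 11:-C, 12:-B
Rule 3 (four of five consecutive points beyond the same 1σ limit) is satisfied at point 6.

rule 3 at point 6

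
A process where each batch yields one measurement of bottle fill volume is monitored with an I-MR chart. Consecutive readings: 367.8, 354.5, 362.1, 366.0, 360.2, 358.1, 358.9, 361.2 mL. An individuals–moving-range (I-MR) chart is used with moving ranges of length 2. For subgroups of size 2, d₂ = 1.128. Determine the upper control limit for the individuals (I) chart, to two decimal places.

374.70

X̄ = (367.8 + 354.5 + 362.1 + 366.0 + 360.2 + 358.1 + 358.9 + 361.2) / 8 = 361.1000
Moving ranges: 13.3, 7.6, 3.9, 5.8, 2.1, 0.8, 2.3; M̄R̄ = 35.8000 / 7 = 5.1143
UCL = X̄ + 3·M̄R̄/d₂ = 361.1000 + 3 × 5.1143 / 1.128 = 374.7018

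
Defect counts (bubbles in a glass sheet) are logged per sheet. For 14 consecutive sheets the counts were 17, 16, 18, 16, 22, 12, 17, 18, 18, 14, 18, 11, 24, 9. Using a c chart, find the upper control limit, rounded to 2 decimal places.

c̄ = (17 + 16 + 18 + 16 + 22 + 12 + 17 + 18 + 18 + 14 + 18 + 11 + 24 + 9) / 14 = 230 / 14 = 16.4286
UCL = c̄ + 3√c̄ = 16.4286 + 3 × √16.4286 = 16.4286 + 3 × 4.0532 = 28.5882

28.59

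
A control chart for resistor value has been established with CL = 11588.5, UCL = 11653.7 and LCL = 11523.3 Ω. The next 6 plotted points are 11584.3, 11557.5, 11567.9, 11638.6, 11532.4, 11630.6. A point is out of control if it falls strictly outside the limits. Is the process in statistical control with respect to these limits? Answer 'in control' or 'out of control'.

All 6 points lie within [11523.3, 11653.7].

in control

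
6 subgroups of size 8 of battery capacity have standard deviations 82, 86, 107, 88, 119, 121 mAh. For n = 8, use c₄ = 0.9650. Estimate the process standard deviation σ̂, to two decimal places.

s̄ = (82 + 86 + 107 + 88 + 119 + 121) / 6 = 100.5000
σ̂ = s̄ / c₄ = 100.5000 / 0.9650 = 104.1451

104.15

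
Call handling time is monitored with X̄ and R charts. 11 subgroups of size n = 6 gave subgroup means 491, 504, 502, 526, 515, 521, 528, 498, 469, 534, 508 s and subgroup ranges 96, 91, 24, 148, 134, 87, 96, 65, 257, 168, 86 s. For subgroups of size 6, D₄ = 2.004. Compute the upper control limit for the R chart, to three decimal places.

228.092

R̄ = (96 + 91 + 24 + 148 + 134 + 87 + 96 + 65 + 257 + 168 + 86) / 11 = 1252.0000 / 11 = 113.8182
UCL_R = D₄·R̄ = 2.004 × 113.8182 = 228.0916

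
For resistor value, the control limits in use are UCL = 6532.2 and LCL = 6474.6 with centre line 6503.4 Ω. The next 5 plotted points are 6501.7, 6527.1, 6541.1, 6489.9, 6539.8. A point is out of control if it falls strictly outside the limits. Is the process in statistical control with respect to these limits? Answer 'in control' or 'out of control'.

Compare each point to [6474.6, 6532.2]: sample 3 = 6541.1 > UCL; sample 5 = 6539.8 > UCL.

out of control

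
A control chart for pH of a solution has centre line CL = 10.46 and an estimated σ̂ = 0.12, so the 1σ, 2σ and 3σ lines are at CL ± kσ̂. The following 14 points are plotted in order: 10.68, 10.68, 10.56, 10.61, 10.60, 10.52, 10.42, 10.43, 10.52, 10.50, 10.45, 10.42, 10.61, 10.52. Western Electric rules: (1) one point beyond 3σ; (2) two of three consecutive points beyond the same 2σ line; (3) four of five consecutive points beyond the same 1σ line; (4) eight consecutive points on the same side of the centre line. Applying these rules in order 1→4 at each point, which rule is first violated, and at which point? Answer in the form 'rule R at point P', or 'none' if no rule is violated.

Zone of each point (C = within 1σ̂, B = 1σ̂–2σ̂, A = 2σ̂–3σ̂, * = beyond 3σ̂; sign = side of CL): 1:+B, 2:+B, 3:+C, 4:+B, 5:+B, 6:+C, 7:-C, 8:-C, 9:+C, 10:+C, 11:-C, 12:-C, 13:+B, 14:+C
Rule 3 (four of five consecutive points beyond the same 1σ limit) is satisfied at point 5.

rule 3 at point 5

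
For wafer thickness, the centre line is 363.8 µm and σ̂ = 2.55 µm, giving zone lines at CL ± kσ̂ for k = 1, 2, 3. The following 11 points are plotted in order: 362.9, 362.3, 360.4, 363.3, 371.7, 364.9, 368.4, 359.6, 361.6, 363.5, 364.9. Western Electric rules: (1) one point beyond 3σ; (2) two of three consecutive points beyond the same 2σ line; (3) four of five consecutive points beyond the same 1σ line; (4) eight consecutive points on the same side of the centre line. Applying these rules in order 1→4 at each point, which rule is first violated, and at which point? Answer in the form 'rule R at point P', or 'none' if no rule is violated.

rule 1 at point 5

Zone of each point (C = within 1σ̂, B = 1σ̂–2σ̂, A = 2σ̂–3σ̂, * = beyond 3σ̂; sign = side of CL): 1:-C, 2:-C, 3:-B, 4:-C, 5:+*, 6:+C, 7:+B, 8:-B, 9:-C, 10:-C, 11:+C
Rule 1 (one point beyond the 3σ limits) is satisfied at point 5.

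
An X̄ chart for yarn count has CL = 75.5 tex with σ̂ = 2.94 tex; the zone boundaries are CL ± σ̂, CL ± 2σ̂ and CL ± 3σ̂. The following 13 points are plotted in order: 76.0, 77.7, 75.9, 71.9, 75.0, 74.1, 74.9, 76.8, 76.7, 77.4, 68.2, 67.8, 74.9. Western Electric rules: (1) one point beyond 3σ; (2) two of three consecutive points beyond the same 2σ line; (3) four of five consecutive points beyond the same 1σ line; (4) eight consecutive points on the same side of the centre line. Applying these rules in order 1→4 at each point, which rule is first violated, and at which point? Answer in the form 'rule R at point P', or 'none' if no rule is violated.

rule 2 at point 12

Zone of each point (C = within 1σ̂, B = 1σ̂–2σ̂, A = 2σ̂–3σ̂, * = beyond 3σ̂; sign = side of CL): 1:+C, 2:+C, 3:+C, 4:-B, 5:-C, 6:-C, 7:-C, 8:+C, 9:+C, 10:+C, 11:-A, 12:-A, 13:-C
Rule 2 (two of three consecutive points beyond the same 2σ limit) is satisfied at point 12.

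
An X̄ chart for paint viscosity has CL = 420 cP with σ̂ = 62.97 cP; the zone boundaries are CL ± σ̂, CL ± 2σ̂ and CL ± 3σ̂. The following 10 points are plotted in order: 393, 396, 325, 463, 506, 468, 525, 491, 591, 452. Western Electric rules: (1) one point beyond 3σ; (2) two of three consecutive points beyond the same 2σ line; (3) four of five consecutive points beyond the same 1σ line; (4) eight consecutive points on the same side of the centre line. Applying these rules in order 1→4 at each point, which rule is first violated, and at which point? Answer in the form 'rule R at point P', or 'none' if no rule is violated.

Zone of each point (C = within 1σ̂, B = 1σ̂–2σ̂, A = 2σ̂–3σ̂, * = beyond 3σ̂; sign = side of CL): 1:-C, 2:-C, 3:-B, 4:+C, 5:+B, 6:+C, 7:+B, 8:+B, 9:+A, 10:+C
Rule 3 (four of five consecutive points beyond the same 1σ limit) is satisfied at point 9.

rule 3 at point 9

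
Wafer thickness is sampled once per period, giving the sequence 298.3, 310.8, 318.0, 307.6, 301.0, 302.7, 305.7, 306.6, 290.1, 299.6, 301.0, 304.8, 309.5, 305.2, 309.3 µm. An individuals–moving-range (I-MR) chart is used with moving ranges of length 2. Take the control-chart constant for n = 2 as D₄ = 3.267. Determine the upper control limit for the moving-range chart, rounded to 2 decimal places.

Moving ranges: 12.5, 7.2, 10.4, 6.6, 1.7, 3.0, 0.9, 16.5, 9.5, 1.4, 3.8, 4.7, 4.3, 4.1; M̄R̄ = 86.6000 / 14 = 6.1857
UCL_MR = D₄·M̄R̄ = 3.267 × 6.1857 = 20.2087

20.21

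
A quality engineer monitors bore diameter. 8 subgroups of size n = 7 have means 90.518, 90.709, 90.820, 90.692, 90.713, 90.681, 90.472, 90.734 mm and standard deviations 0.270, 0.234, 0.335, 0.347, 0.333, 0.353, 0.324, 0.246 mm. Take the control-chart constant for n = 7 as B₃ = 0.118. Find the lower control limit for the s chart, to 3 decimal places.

0.036

s̄ = (0.270 + 0.234 + 0.335 + 0.347 + 0.333 + 0.353 + 0.324 + 0.246) / 8 = 0.3053
LCL_s = B₃·s̄ = 0.118 × 0.3053 = 0.0360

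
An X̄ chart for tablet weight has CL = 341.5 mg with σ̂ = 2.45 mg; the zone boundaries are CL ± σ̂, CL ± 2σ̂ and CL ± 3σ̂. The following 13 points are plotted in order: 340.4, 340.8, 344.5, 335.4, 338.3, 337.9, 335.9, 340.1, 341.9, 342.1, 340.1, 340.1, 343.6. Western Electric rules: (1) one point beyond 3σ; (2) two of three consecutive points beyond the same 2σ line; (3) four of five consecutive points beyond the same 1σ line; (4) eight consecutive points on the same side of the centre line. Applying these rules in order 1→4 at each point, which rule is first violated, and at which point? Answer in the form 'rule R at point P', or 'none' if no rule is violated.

Zone of each point (C = within 1σ̂, B = 1σ̂–2σ̂, A = 2σ̂–3σ̂, * = beyond 3σ̂; sign = side of CL): 1:-C, 2:-C, 3:+B, 4:-A, 5:-B, 6:-B, 7:-A, 8:-C, 9:+C, 10:+C, 11:-C, 12:-C, 13:+C
Rule 3 (four of five consecutive points beyond the same 1σ limit) is satisfied at point 7.

rule 3 at point 7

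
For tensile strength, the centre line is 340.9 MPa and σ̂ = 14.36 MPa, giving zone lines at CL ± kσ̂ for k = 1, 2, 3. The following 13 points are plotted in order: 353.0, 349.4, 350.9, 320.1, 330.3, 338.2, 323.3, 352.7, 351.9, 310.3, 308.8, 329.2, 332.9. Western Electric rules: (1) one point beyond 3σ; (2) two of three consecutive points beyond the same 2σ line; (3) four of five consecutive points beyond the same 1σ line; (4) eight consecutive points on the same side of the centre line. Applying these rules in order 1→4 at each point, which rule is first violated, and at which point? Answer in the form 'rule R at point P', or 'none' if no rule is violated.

Zone of each point (C = within 1σ̂, B = 1σ̂–2σ̂, A = 2σ̂–3σ̂, * = beyond 3σ̂; sign = side of CL): 1:+C, 2:+C, 3:+C, 4:-B, 5:-C, 6:-C, 7:-B, 8:+C, 9:+C, 10:-A, 11:-A, 12:-C, 13:-C
Rule 2 (two of three consecutive points beyond the same 2σ limit) is satisfied at point 11.

rule 2 at point 11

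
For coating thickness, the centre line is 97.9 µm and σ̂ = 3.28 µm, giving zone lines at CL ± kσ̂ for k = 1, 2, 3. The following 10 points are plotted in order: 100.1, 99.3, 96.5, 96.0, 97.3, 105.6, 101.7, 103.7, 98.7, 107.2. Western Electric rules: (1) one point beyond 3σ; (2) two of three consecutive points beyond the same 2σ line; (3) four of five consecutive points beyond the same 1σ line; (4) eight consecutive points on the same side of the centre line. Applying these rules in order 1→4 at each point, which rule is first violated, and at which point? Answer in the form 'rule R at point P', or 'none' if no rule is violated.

Zone of each point (C = within 1σ̂, B = 1σ̂–2σ̂, A = 2σ̂–3σ̂, * = beyond 3σ̂; sign = side of CL): 1:+C, 2:+C, 3:-C, 4:-C, 5:-C, 6:+A, 7:+B, 8:+B, 9:+C, 10:+A
Rule 3 (four of five consecutive points beyond the same 1σ limit) is satisfied at point 10.

rule 3 at point 10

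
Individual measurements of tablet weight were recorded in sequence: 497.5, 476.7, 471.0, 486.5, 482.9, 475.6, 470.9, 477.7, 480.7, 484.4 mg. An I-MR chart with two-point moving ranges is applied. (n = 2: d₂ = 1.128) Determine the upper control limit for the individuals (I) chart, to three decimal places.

X̄ = (497.5 + 476.7 + 471.0 + 486.5 + 482.9 + 475.6 + 470.9 + 477.7 + 480.7 + 484.4) / 10 = 480.3900
Moving ranges: 20.8, 5.7, 15.5, 3.6, 7.3, 4.7, 6.8, 3.0, 3.7; M̄R̄ = 71.1000 / 9 = 7.9000
UCL = X̄ + 3·M̄R̄/d₂ = 480.3900 + 3 × 7.9000 / 1.128 = 501.4006

501.401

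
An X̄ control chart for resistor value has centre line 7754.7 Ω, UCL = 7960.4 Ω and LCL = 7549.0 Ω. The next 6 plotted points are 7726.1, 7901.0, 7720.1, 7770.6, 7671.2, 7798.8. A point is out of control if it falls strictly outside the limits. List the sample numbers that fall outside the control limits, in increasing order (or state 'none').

none

All 6 points lie within [7549.0, 7960.4].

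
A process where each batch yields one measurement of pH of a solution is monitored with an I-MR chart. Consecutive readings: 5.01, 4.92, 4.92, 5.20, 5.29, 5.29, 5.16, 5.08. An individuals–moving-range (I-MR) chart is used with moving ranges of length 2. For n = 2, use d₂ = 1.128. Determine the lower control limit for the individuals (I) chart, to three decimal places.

4.854

X̄ = (5.01 + 4.92 + 4.92 + 5.20 + 5.29 + 5.29 + 5.16 + 5.08) / 8 = 5.1087
Moving ranges: 0.09, 0.00, 0.28, 0.09, 0.00, 0.13, 0.08; M̄R̄ = 0.6700 / 7 = 0.0957
LCL = X̄ − 3·M̄R̄/d₂ = 5.1087 − 3 × 0.0957 / 1.128 = 4.8542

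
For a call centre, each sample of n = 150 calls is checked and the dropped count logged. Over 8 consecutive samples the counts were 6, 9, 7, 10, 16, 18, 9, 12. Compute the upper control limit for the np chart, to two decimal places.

p̄ = Σdᵢ / (k·n) = 87 / (8 × 150) = 0.07250
UCL = np̄ + 3·√(np̄(1−p̄)) = 10.8750 + 3 × √(10.8750×0.92750) = 10.8750 + 3 × 3.1759 = 20.4028

20.40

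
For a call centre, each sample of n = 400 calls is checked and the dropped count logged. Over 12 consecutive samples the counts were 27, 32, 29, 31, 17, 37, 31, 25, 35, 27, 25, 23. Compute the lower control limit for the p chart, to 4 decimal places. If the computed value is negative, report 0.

0.0322

p̄ = Σdᵢ / (k·n) = 339 / (12 × 400) = 0.07062
LCL = p̄ − 3·√(p̄(1−p̄)/n) = 0.07062 − 3 × 0.01281 = 0.03220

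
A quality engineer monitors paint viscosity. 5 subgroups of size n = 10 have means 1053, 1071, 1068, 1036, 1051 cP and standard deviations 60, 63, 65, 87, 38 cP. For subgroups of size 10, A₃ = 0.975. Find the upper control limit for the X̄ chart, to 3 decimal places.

X̄̄ = (1053 + 1071 + 1068 + 1036 + 1051) / 5 = 1055.8000
s̄ = (60 + 63 + 65 + 87 + 38) / 5 = 62.6000
UCL = X̄̄ + A₃·s̄ = 1055.8000 + 0.975 × 62.6000 = 1116.8350

1116.835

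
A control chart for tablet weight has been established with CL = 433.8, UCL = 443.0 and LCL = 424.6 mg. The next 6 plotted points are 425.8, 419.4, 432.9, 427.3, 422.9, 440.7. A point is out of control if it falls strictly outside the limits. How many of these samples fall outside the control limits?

Compare each point to [424.6, 443.0]: sample 2 = 419.4 < LCL; sample 5 = 422.9 < LCL.

2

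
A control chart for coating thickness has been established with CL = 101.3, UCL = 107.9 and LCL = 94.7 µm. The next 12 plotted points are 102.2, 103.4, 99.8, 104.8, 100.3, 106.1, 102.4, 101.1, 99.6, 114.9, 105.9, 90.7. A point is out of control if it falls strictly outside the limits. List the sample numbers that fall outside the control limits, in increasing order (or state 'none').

10, 12

Compare each point to [94.7, 107.9]: sample 10 = 114.9 > UCL; sample 12 = 90.7 < LCL.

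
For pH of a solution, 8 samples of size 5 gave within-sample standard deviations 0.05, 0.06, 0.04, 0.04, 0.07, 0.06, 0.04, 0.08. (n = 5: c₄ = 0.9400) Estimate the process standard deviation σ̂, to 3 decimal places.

s̄ = (0.05 + 0.06 + 0.04 + 0.04 + 0.07 + 0.06 + 0.04 + 0.08) / 8 = 0.0550
σ̂ = s̄ / c₄ = 0.0550 / 0.9400 = 0.0585

0.059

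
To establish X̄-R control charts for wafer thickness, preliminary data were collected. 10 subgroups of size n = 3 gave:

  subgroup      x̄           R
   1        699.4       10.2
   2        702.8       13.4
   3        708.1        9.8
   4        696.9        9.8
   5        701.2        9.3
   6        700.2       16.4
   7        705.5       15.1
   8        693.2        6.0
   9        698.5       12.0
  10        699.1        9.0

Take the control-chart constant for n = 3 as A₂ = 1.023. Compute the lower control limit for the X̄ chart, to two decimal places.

X̄̄ = (699.4 + 702.8 + 708.1 + 696.9 + 701.2 + 700.2 + 705.5 + 693.2 + 698.5 + 699.1) / 10 = 7004.9000 / 10 = 700.4900
R̄ = (10.2 + 13.4 + 9.8 + 9.8 + 9.3 + 16.4 + 15.1 + 6.0 + 12.0 + 9.0) / 10 = 111.0000 / 10 = 11.1000
LCL = X̄̄ − A₂·R̄ = 700.4900 − 1.023 × 11.1000 = 689.1347

689.13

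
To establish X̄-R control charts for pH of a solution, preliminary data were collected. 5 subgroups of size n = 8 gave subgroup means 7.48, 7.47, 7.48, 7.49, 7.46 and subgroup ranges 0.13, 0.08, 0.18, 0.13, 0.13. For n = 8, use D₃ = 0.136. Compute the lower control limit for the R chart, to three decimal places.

0.018

R̄ = (0.13 + 0.08 + 0.18 + 0.13 + 0.13) / 5 = 0.6500 / 5 = 0.1300
LCL_R = D₃·R̄ = 0.136 × 0.1300 = 0.0177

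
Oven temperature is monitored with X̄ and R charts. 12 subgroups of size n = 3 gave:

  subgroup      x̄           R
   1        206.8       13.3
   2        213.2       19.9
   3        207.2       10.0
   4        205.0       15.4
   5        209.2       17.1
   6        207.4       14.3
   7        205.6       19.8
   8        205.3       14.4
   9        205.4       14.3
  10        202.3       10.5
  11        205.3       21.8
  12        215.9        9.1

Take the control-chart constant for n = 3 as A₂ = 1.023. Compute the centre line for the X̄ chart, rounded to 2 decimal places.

207.38

X̄̄ = (206.8 + 213.2 + 207.2 + 205.0 + 209.2 + 207.4 + 205.6 + 205.3 + 205.4 + 202.3 + 205.3 + 215.9) / 12 = 2488.6000 / 12 = 207.3833
CL = X̄̄ = 207.3833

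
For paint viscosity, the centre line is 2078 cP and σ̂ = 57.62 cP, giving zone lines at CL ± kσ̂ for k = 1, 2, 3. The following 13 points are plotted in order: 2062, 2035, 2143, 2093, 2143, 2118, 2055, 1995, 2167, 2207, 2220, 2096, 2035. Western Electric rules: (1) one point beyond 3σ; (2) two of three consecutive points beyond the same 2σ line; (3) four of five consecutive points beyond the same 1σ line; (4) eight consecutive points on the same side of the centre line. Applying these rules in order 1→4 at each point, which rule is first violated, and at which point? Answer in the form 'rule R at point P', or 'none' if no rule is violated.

rule 2 at point 11

Zone of each point (C = within 1σ̂, B = 1σ̂–2σ̂, A = 2σ̂–3σ̂, * = beyond 3σ̂; sign = side of CL): 1:-C, 2:-C, 3:+B, 4:+C, 5:+B, 6:+C, 7:-C, 8:-B, 9:+B, 10:+A, 11:+A, 12:+C, 13:-C
Rule 2 (two of three consecutive points beyond the same 2σ limit) is satisfied at point 11.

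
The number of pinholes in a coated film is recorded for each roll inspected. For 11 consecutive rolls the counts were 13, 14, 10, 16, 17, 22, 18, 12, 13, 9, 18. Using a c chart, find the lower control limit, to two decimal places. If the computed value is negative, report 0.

c̄ = (13 + 14 + 10 + 16 + 17 + 22 + 18 + 12 + 13 + 9 + 18) / 11 = 162 / 11 = 14.7273
LCL = c̄ − 3√c̄ = 14.7273 − 3 × 3.8376 = 3.2144

3.21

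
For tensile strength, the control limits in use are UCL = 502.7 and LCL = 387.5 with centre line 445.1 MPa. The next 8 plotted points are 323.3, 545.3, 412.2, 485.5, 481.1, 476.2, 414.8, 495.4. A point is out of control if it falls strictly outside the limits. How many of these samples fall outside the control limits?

Compare each point to [387.5, 502.7]: sample 1 = 323.3 < LCL; sample 2 = 545.3 > UCL.

2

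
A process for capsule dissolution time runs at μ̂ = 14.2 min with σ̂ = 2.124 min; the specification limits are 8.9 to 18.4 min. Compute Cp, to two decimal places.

0.75

Cp = (USL − LSL) / (6σ̂) = (18.4 − 8.9) / (6 × 2.124) = 9.5000 / 12.7440 = 0.7454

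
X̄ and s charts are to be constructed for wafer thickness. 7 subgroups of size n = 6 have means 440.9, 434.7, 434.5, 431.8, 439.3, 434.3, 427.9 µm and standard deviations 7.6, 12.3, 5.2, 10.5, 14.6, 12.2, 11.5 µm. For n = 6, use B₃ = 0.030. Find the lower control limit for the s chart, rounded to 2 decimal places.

0.32

s̄ = (7.6 + 12.3 + 5.2 + 10.5 + 14.6 + 12.2 + 11.5) / 7 = 10.5571
LCL_s = B₃·s̄ = 0.030 × 10.5571 = 0.3167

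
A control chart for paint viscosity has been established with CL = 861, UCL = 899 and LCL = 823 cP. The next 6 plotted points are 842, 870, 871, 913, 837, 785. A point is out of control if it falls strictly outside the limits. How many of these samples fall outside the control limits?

2

Compare each point to [823, 899]: sample 4 = 913 > UCL; sample 6 = 785 < LCL.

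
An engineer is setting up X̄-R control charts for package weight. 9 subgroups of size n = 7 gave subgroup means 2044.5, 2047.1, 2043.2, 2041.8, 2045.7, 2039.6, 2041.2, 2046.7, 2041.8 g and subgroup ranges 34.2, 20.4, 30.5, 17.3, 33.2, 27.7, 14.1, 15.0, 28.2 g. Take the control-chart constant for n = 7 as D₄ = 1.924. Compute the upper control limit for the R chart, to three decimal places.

R̄ = (34.2 + 20.4 + 30.5 + 17.3 + 33.2 + 27.7 + 14.1 + 15.0 + 28.2) / 9 = 220.6000 / 9 = 24.5111
UCL_R = D₄·R̄ = 1.924 × 24.5111 = 47.1594

47.159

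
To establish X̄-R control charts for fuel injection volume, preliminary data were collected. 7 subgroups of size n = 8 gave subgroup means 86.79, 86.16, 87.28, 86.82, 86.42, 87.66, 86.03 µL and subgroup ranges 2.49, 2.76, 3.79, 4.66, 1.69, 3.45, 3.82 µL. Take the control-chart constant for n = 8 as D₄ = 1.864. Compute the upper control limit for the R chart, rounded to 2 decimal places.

6.03

R̄ = (2.49 + 2.76 + 3.79 + 4.66 + 1.69 + 3.45 + 3.82) / 7 = 22.6600 / 7 = 3.2371
UCL_R = D₄·R̄ = 1.864 × 3.2371 = 6.0340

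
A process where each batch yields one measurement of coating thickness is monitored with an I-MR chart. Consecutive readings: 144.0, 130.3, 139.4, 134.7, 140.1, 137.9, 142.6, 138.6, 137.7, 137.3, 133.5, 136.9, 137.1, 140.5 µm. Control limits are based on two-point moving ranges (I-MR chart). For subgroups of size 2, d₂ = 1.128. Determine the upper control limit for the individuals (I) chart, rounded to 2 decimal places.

149.34

X̄ = (144.0 + 130.3 + 139.4 + 134.7 + 140.1 + 137.9 + 142.6 + 138.6 + 137.7 + 137.3 + 133.5 + 136.9 + 137.1 + 140.5) / 14 = 137.9000
Moving ranges: 13.7, 9.1, 4.7, 5.4, 2.2, 4.7, 4.0, 0.9, 0.4, 3.8, 3.4, 0.2, 3.4; M̄R̄ = 55.9000 / 13 = 4.3000
UCL = X̄ + 3·M̄R̄/d₂ = 137.9000 + 3 × 4.3000 / 1.128 = 149.3362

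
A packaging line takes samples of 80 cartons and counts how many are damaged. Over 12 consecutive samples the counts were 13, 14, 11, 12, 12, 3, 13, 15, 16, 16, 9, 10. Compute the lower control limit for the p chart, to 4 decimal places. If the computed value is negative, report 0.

p̄ = Σdᵢ / (k·n) = 144 / (12 × 80) = 0.15000
LCL = p̄ − 3·√(p̄(1−p̄)/n) = 0.15000 − 3 × 0.03992 = 0.03023

0.0302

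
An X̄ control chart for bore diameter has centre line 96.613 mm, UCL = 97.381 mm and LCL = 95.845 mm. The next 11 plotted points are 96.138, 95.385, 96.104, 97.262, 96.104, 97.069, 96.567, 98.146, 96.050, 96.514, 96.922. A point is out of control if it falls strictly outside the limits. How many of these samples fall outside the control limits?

Compare each point to [95.845, 97.381]: sample 2 = 95.385 < LCL; sample 8 = 98.146 > UCL.

2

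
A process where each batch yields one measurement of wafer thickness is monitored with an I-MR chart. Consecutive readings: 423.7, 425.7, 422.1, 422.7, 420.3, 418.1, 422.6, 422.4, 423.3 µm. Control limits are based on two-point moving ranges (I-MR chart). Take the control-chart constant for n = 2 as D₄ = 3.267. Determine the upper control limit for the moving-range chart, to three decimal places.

6.697

Moving ranges: 2.0, 3.6, 0.6, 2.4, 2.2, 4.5, 0.2, 0.9; M̄R̄ = 16.4000 / 8 = 2.0500
UCL_MR = D₄·M̄R̄ = 3.267 × 2.0500 = 6.6973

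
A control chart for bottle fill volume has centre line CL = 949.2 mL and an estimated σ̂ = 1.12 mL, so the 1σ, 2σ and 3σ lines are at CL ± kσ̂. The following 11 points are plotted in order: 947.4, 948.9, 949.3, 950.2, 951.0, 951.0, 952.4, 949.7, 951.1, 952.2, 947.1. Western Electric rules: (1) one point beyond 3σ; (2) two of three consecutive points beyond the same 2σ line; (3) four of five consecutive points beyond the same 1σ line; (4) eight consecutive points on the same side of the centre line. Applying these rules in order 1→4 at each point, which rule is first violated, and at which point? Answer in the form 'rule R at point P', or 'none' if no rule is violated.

Zone of each point (C = within 1σ̂, B = 1σ̂–2σ̂, A = 2σ̂–3σ̂, * = beyond 3σ̂; sign = side of CL): 1:-B, 2:-C, 3:+C, 4:+C, 5:+B, 6:+B, 7:+A, 8:+C, 9:+B, 10:+A, 11:-B
Rule 3 (four of five consecutive points beyond the same 1σ limit) is satisfied at point 9.

rule 3 at point 9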